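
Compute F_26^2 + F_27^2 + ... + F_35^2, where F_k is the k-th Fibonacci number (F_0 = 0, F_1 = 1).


There is a standard identity sum_{k=0}^{N} F_k^2 = F_N * F_{N+1} (proved inductively from the telescoping relation F_k^2 = F_k F_{k+1} - F_{k-1} F_k). Then
sum_{k=26}^{35} F_k^2 = F_35 F_36 - F_25 F_26.
Computing: F_35 = 9227465, F_36 = 14930352, F_25 = 75025, F_26 = 121393.
Sum = 9227465 * 14930352 - 75025 * 121393 = 137760193007855.

137760193007855


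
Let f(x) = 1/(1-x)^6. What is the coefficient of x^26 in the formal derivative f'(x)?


Differentiate: d/dx [ 1/(1-x)^r ] = r / (1-x)^(r+1).
Here r = 6, so f'(x) = 6 / (1-x)^7.
The expansion of 1/(1-x)^(r+1) has coefficient of x^n equal to C(n+r, r).
So the coefficient of x^26 in f'(x) is
6 * C(32, 6) = 6 * 906192 = 5437152

5437152


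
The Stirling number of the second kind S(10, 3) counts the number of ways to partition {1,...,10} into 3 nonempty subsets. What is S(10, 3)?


Using the explicit formula S(n,k) = (1/k!) sum_{j=0}^{k} (-1)^(k-j) C(k,j) j^n:
S(10, 3) = 9330
Equivalently, S(n,k) is n! times the coefficient of x^n in the EGF (e^x - 1)^k / k!.

9330


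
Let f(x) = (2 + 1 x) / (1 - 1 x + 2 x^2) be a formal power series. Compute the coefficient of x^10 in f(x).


Write f(x) = sum_{k>=0} a_k x^k. Multiplying both sides by 1 - 1 x + 2 x^2 gives
(1 - 1 x + 2 x^2) sum_{k>=0} a_k x^k = 2 + 1 x.
Matching coefficients:
 x^0: a_0 = 2
 x^1: a_1 - 1 a_0 = 1  =>  a_1 = 1*2 + 1 = 3
 x^k (k >= 2): a_k = 1 a_{k-1} - 2 a_{k-2}.
Iterating: a_2 = -1, a_3 = -7, a_4 = -5, a_5 = 9, a_6 = 19, a_7 = 1, a_8 = -37, a_9 = -39, a_10 = 35.
So the coefficient of x^10 is 35.

35


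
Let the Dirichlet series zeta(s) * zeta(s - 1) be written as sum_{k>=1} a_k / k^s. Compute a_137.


Convolution gives a_k = sum_{d | k} d * 1 = sum_{d | k} d = sigma(k), the sum of positive divisors of k.
For k = 137, the divisors are 1, 137, so
sigma(137) = 1 + 137 = 138.

138


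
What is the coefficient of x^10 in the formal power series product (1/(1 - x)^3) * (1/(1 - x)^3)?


Combine the factors: (1/(1 - x)^3) * (1/(1 - x)^3) = 1/(1 - x)^6.
Then use 1/(1 - x)^r = sum_{k>=0} C(k + r - 1, r - 1) x^k with r = 6 and k = 10:
C(15, 5) = 3003.

3003


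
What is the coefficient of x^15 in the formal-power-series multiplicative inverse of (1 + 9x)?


The inverse is 1/(1 + 9x). Apply the geometric identity 1/(1 - y) = sum_{k>=0} y^k with y = -9x:
1/(1 + 9x) = sum_{k>=0} (-9)^k x^k.
So the coefficient of x^15 is (-9)^15 = -205891132094649.

-205891132094649


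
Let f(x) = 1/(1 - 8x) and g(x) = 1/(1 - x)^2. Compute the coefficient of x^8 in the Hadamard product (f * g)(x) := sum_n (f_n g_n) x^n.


f has coefficients f_k = 8^k. For g = 1/(1 - x)^2 the coefficient is g_k = C(k + 1, 1) = k + 1. The Hadamard coefficient is (f * g)_k = 8^k * (k + 1).
For k = 8: 8^8 * 9 = 16777216 * 9 = 150994944.

150994944


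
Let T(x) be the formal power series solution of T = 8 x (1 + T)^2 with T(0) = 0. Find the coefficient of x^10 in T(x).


Apply the Lagrange inversion formula: if T = 8 x * phi(T) with phi(t) = (1 + t)^2, then [x^n] T = 8^n * (1/n) [t^(n-1)] phi(t)^n = 8^n * (1/n) [t^(n-1)] (1 + t)^(2n) = 8^n * (1/n) C(2n, n-1).
Using the identity C(2n, n-1) = C(2n, n) * n / (n+1), the unscaled factor equals C(2n, n) / (n+1) = C_n, the n-th Catalan number.
For n = 10: C_10 = C(20, 10) / 11 = 184756/11 = 16796.
With the 8^10 = 1073741824 factor, the coefficient is 1073741824 * 16796 = 18034567675904.

18034567675904


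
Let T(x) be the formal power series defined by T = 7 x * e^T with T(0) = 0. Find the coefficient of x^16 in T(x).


Apply the Lagrange inversion formula: if T = 7 x * phi(T) with phi(t) = e^t, then
[x^n] T = 7^n * (1/n) [t^(n-1)] phi(t)^n = 7^n * (1/n) [t^(n-1)] e^(n t) = 7^n * (1/n) * n^(n-1) / (n-1)! = 7^n * n^(n-1) / n!.
When c = 1 this is the Cayley count of rooted labeled trees on n vertices, divided by n!.
For n = 16: 7^16 * 16^15 / 16! = 33232930569601 * 1152921504606846976/20922789888000 = 23862852954350227835322368/13030875.

23862852954350227835322368/13030875


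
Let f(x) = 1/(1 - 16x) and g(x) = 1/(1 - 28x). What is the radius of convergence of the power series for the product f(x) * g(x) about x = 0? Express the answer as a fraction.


The radius of 1/(1 - 16x) is 1/16 (nearest singularity at x = 1/16), and the radius of 1/(1 - 28x) is 1/28.
The product f(x)*g(x) = 1/((1 - 16x)(1 - 28x)) has singularities at both 1/16 and 1/28, so its radius of convergence is the distance to the nearest one:
min(1/16, 1/28) = 1/28.

1/28


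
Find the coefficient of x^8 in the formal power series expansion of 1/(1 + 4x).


Write 1/(1 + c x) = 1/(1 - (-c) x) and apply the geometric-series identity
1/(1 - y) = sum_{k>=0} y^k to get 1/(1 + c x) = sum_{k>=0} (-c)^k x^k.
So the coefficient of x^k is (-c)^k = (-1)^k * c^k.
Here c = 4 and k = 8:
(-4)^8 = 1 * 65536 = 65536

65536


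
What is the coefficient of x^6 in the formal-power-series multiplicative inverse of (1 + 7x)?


The inverse is 1/(1 + 7x). Apply the geometric identity 1/(1 - y) = sum_{k>=0} y^k with y = -7x:
1/(1 + 7x) = sum_{k>=0} (-7)^k x^k.
So the coefficient of x^6 is (-7)^6 = 117649.

117649


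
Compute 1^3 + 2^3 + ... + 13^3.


This power sum has a closed form given by Faulhaber's formula
sum_{k=1}^{m} k^p = (1 / (p + 1)) * sum_{j=0}^{p} C(p + 1, j) B_j m^(p + 1 - j),
but for small m direct computation is fastest:
1 + 8 + 27 + 64 + 125 + 216 + 343 + 512 + 729 + 1000 + 1331 + 1728 + 2197 = 8281.

8281


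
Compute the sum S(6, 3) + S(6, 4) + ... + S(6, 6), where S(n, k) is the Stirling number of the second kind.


By definition, S(n, k) counts partitions of an n-set into exactly k nonempty blocks.
Computing row n = 6 for k = 3..6:
S(6, k): 90, 65, 15, 1
Sum = 171.

171


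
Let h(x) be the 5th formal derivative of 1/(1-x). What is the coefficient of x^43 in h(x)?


Differentiating 5 times: d^5/dx^5 [1/(1-x)] = 5!/(1-x)^6.
The expansion 1/(1-x)^6 = sum_{k>=0} C(k+5, 5) x^k, so the coefficient of x^n in 5!/(1-x)^6 is 5! * C(n+5, 5).
For n = 43: 120 * C(48, 5) = 120 * 1712304 = 205476480

205476480


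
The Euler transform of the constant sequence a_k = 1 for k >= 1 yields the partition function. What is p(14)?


The Euler transform converts the sequence a_k = 1 into the number of integer partitions.
Using the recurrence or dynamic programming:
p(14) = 135

135


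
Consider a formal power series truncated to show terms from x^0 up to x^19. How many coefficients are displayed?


From x^0 to x^19 inclusive, the count is 19 - 0 + 1 = 20.

20


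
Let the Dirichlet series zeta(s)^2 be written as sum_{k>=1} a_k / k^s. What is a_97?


The Dirichlet convolution of the constant function 1 with itself gives (1 * 1)(k) = sum_{d | k} 1 = d(k), the number of positive divisors of k.
Since zeta(s) = sum_{k>=1} 1/k^s, we have zeta(s)^2 = sum_{k>=1} d(k)/k^s, so a_k = d(k).
For k = 97: the divisors are 1, 97.
Count = 2.

2


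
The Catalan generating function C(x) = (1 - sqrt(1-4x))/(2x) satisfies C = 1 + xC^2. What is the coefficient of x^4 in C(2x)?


Substituting x -> 2x scales the n-th coefficient by 2^n, so [x^4] C(2x) = 2^4 * C_4.
C_4 = C(2*4, 4)/(5) = 70/5 = 14.
So 2^4 * 14 = 16 * 14 = 224.

224


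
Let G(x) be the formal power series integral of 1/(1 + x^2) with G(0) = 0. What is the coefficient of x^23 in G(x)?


1/(1 + x^2) = sum_{j>=0} (-1)^j x^(2j). Integrating termwise with G(0) = 0:
G(x) = sum_{j>=0} (-1)^j x^(2j+1) / (2j+1) = arctan(x).
Only odd powers are nonzero. For x^23 write 23 = 2*11 + 1, giving
(-1)^11 / 23 = -1/23 = -1/23.

-1/23


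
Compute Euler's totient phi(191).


phi(n) counts integers in [1, n] coprime to n. Using the multiplicative formula phi(n) = n * prod_{p | n} (1 - 1/p):
191 = 191, so
phi(191) = 191 * (1 - 1/191) = 190.

190


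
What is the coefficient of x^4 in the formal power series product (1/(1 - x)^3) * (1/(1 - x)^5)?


Combine the factors: (1/(1 - x)^3) * (1/(1 - x)^5) = 1/(1 - x)^8.
Then use 1/(1 - x)^r = sum_{k>=0} C(k + r - 1, r - 1) x^k with r = 8 and k = 4:
C(11, 7) = 330.

330


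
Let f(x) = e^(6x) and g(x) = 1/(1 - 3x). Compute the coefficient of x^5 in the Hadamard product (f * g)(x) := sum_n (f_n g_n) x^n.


Expanding: f_k = 6^k/k! (from e^(6x)) and g_k = 3^k (from 1/(1 - 3x)). So the Hadamard coefficient (f * g)_k = 6^k 3^k / k! = (18)^k / k!.
For k = 5: 18^5/5! = 1889568/120 = 78732/5.

78732/5


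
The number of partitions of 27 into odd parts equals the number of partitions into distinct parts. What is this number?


Computing partitions of 27 into odd parts (1, 3, 5, ...):
Using the generating function prod_{k>=0} 1/(1-x^(2k+1)),
the count is 192

192


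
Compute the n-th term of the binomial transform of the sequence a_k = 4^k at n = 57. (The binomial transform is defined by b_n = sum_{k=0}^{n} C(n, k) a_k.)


With a_k = 4^k, b_n = sum_{k=0}^{n} C(n, k) 4^k = (1 + 4)^n by the binomial theorem.
For n = 57: (1 + 4)^57 = 5^57 = 6938893903907228377647697925567626953125.

6938893903907228377647697925567626953125


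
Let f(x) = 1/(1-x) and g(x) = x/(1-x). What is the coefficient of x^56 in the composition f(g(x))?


First simplify the composition: f(g(x)) = 1/(1 - x/(1-x)) = (1-x)/((1-x) - x) = (1-x)/(1-2x).
Now extract the coefficient. Write (1-x)/(1-2x) = 1/(1-2x) - x/(1-2x).
The coefficient of x^n in 1/(1-2x) is 2^n, and in x/(1-2x) is 2^(n-1) (for n >= 1).
So the coefficient of x^56 is 2^56 - 2^55 = 72057594037927936 - 36028797018963968 = 36028797018963968.

36028797018963968


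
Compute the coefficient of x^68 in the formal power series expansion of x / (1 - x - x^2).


Let f(x) = sum_{k>=0} a_k x^k. Multiplying f(x) * (1 - x - x^2) = x and matching coefficients gives a_0 = 0, a_1 = 1, and a_k = a_{k-1} + a_{k-2} for k >= 2. These are the Fibonacci numbers F_k.
Iterating from F_0 = 0, F_1 = 1:
F_0=0, F_1=1, F_2=1, F_3=2, F_4=3, F_5=5, F_6=8, F_7=13, F_8=21, F_9=34, ...
F_68 = 72723460248141.

72723460248141


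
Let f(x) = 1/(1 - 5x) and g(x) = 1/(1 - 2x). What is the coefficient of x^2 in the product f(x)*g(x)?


The coefficient of x^n in f*g is the Cauchy product: sum_{k=0}^{n} a^k * b^(n-k).
With a=5, b=2, n=2:
sum_{k=0}^{2} 5^k * 2^(2-k)
= 39

39


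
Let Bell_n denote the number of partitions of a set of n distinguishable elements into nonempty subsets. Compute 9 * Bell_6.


Bell_6 can be computed from the Bell triangle or from Dobinski's identity Bell_n = (1/e) * sum_{k>=0} k^n / k!.
Computing Bell_6 = 203.
Then 9 * 203 = 1827.

1827


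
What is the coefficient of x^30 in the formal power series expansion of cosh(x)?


The Maclaurin series is cosh(t) = sum_{m>=0} t^(2m) / (2m)!, so substituting t = x, only even powers of x are nonzero, with coefficient of x^(2m) equal to 1 / (2m)!.
For x^30 the coefficient is 1/30! = 1/265252859812191058636308480000000 = 1/265252859812191058636308480000000.

1/265252859812191058636308480000000


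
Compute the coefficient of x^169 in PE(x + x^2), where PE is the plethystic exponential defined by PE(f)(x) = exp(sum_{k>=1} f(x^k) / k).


With f(x) = x + x^2, the exponent is sum_{k>=1} (x^k + x^(2k)) / k = -ln(1 - x) - ln(1 - x^2). Exponentiating:
PE(x + x^2) = 1 / ((1 - x)(1 - x^2)).
This is the generating function for partitions of n into parts of size 1 or 2. The number of 2's can be any j in 0..84, and the rest are 1's, so
[x^169] = floor(169/2) + 1 = 85.

85


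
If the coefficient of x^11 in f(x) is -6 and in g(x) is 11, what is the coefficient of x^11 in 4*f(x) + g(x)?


Scalar multiplication scales coefficients: 4 * -6 = -24.
Then add the g coefficient: -24 + 11
= -13

-13


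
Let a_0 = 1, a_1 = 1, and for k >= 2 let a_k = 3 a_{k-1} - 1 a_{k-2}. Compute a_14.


Iterating the recurrence forward:
a_0 = 1
a_1 = 1
a_2 = 3*1 - 1*1 = 2
a_3 = 3*2 - 1*1 = 5
a_4 = 3*5 - 1*2 = 13
a_5 = 3*13 - 1*5 = 34
a_6 = 3*34 - 1*13 = 89
a_7 = 3*89 - 1*34 = 233
a_8 = 3*233 - 1*89 = 610
a_9 = 3*610 - 1*233 = 1597
a_10 = 3*1597 - 1*610 = 4181
a_11 = 3*4181 - 1*1597 = 10946
a_12 = 3*10946 - 1*4181 = 28657
a_13 = 3*28657 - 1*10946 = 75025
a_14 = 3*75025 - 1*28657 = 196418
So a_14 = 196418.

196418


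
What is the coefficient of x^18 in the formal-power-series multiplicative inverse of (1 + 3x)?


The inverse is 1/(1 + 3x). Apply the geometric identity 1/(1 - y) = sum_{k>=0} y^k with y = -3x:
1/(1 + 3x) = sum_{k>=0} (-3)^k x^k.
So the coefficient of x^18 is (-3)^18 = 387420489.

387420489


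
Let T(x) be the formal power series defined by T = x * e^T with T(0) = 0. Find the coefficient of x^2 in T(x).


Apply the Lagrange inversion formula: if T = x * phi(T) with phi(t) = e^t, then
[x^n] T = (1/n) [t^(n-1)] phi(t)^n = (1/n) [t^(n-1)] e^(n t) = (1/n) * n^(n-1) / (n-1)! = n^(n-1) / n!.
When c = 1 this is the Cayley count of rooted labeled trees on n vertices, divided by n!.
For n = 2: 2^1 / 2! = 2/2 = 1.

1


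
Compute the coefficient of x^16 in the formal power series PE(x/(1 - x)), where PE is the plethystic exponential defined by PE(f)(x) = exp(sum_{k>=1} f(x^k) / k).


For f(x) = x/(1 - x) we have
sum_{k>=1} f(x^k) / k = sum_{k>=1} (1/k) * x^k / (1 - x^k) = sum_{k, m >= 1} x^(k m) / k,
which after exponentiating simplifies to
PE(x/(1 - x)) = prod_{k>=1} 1 / (1 - x^k).
This is the generating function for the partition function p(n), so the coefficient of x^16 is p(16).
Computing p(16) by dynamic programming over parts 1, 2, ..., 16: p(16) = 231.

231


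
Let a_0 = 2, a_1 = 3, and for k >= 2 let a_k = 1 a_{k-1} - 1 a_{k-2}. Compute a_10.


Iterating the recurrence forward:
a_0 = 2
a_1 = 3
a_2 = 1*3 - 1*2 = 1
a_3 = 1*1 - 1*3 = -2
a_4 = 1*-2 - 1*1 = -3
a_5 = 1*-3 - 1*-2 = -1
a_6 = 1*-1 - 1*-3 = 2
a_7 = 1*2 - 1*-1 = 3
a_8 = 1*3 - 1*2 = 1
a_9 = 1*1 - 1*3 = -2
a_10 = 1*-2 - 1*1 = -3
So a_10 = -3.

-3


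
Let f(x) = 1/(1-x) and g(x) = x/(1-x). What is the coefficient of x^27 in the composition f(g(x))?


First simplify the composition: f(g(x)) = 1/(1 - x/(1-x)) = (1-x)/((1-x) - x) = (1-x)/(1-2x).
Now extract the coefficient. Write (1-x)/(1-2x) = 1/(1-2x) - x/(1-2x).
The coefficient of x^n in 1/(1-2x) is 2^n, and in x/(1-2x) is 2^(n-1) (for n >= 1).
So the coefficient of x^27 is 2^27 - 2^26 = 134217728 - 67108864 = 67108864.

67108864


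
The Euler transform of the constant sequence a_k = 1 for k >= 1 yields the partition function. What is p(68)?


The Euler transform converts the sequence a_k = 1 into the number of integer partitions.
Using the recurrence or dynamic programming:
p(68) = 3087735

3087735


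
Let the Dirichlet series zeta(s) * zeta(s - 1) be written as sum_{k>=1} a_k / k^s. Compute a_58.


Convolution gives a_k = sum_{d | k} d * 1 = sum_{d | k} d = sigma(k), the sum of positive divisors of k.
For k = 58, the divisors are 1, 2, 29, 58, so
sigma(58) = 1 + 2 + 29 + 58 = 90.

90


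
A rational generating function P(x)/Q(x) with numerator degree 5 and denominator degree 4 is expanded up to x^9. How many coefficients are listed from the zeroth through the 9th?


Expanding up to x^9 gives the coefficients for x^0, x^1, ..., x^9.
That is 9 + 1 = 10 coefficients in total.

10


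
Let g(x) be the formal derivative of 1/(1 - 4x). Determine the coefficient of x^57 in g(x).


Differentiate termwise: d/dx sum_{k>=0} 4^k x^k = sum_{k>=1} k 4^k x^(k-1) = sum_{j>=0} (j+1) 4^(j+1) x^j.
Equivalently, d/dx [1/(1 - 4x)] = 4/(1 - 4x)^2.
For j = 57: 58 * 4^58 = 58 * 83076749736557242056487941267521536 = 4818451484720320039276300593516249088.

4818451484720320039276300593516249088


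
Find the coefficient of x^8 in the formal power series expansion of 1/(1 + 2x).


Write 1/(1 + c x) = 1/(1 - (-c) x) and apply the geometric-series identity
1/(1 - y) = sum_{k>=0} y^k to get 1/(1 + c x) = sum_{k>=0} (-c)^k x^k.
So the coefficient of x^k is (-c)^k = (-1)^k * c^k.
Here c = 2 and k = 8:
(-2)^8 = 1 * 256 = 256

256


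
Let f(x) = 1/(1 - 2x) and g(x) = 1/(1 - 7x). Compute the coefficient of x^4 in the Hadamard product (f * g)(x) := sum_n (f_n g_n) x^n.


f has coefficients f_k = 2^k and g has coefficients g_k = 7^k, so the Hadamard product has coefficient (f*g)_k = 2^k * 7^k = 14^k.
For k = 4: 14^4 = 38416.

38416


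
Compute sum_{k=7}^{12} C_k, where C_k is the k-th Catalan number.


C_7 through C_12: 429, 1430, 4862, 16796, 58786, 208012
Sum = 429 + 1430 + 4862 + 16796 + 58786 + 208012
= 290315

290315


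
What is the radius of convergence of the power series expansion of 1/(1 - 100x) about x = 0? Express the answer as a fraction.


Expanding 1/(1 - 100x) = sum_{k>=0} 100^k x^k, the series converges when |100x| < 1, i.e., |x| < 1/100.
So the radius of convergence is 1/100 = 1/100.

1/100


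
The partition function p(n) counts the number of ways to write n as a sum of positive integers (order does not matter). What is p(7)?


Using the generating function prod_{k>=1} 1/(1-x^k), we compute p(7).
By dynamic programming over parts 1 through 7:
p(7) = 15

15


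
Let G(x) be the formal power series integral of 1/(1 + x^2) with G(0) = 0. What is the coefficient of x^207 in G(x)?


1/(1 + x^2) = sum_{j>=0} (-1)^j x^(2j). Integrating termwise with G(0) = 0:
G(x) = sum_{j>=0} (-1)^j x^(2j+1) / (2j+1) = arctan(x).
Only odd powers are nonzero. For x^207 write 207 = 2*103 + 1, giving
(-1)^103 / 207 = -1/207 = -1/207.

-1/207


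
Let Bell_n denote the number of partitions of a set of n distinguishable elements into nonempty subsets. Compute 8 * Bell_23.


Bell_23 can be computed from the Bell triangle or from Dobinski's identity Bell_n = (1/e) * sum_{k>=0} k^n / k!.
Computing Bell_23 = 44152005855084346.
Then 8 * 44152005855084346 = 353216046840674768.

353216046840674768


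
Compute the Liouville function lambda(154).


The Liouville function is lambda(k) = (-1)^Omega(k), where Omega(k) counts the prime factors of k with multiplicity.
Factoring: 154 = 2 * 7 * 11, so Omega(154) = 3.
lambda(154) = (-1)^3 = -1.

-1


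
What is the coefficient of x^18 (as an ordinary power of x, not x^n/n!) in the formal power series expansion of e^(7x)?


The exponential series is e^y = sum_{k>=0} y^k / k!. Substituting y = 7x gives
e^(7x) = sum_{k>=0} 7^k x^k / k!.
So the coefficient of x^n is a^n/n! with a = 7, n = 18:
7^18 / 18! = 1628413597910449/6402373705728000 = 33232930569601/130660687872000

33232930569601/130660687872000


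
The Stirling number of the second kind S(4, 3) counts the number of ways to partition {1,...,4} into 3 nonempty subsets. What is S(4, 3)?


Using the explicit formula S(n,k) = (1/k!) sum_{j=0}^{k} (-1)^(k-j) C(k,j) j^n:
S(4, 3) = 6
Equivalently, S(n,k) is n! times the coefficient of x^n in the EGF (e^x - 1)^k / k!.

6


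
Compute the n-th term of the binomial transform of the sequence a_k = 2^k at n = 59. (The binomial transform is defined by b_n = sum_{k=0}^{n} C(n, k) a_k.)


With a_k = 2^k, b_n = sum_{k=0}^{n} C(n, k) 2^k = (1 + 2)^n by the binomial theorem.
For n = 59: (1 + 2)^59 = 3^59 = 14130386091738734504764811067.

14130386091738734504764811067


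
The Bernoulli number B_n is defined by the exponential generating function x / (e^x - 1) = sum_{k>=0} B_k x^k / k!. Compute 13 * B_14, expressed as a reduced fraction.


Bernoulli numbers can also be computed recursively via B_0 = 1 and sum_{j=0}^{m} C(m+1, j) B_j = 0 for m >= 1. Odd-index Bernoulli numbers vanish for k >= 3.
Computing B_14 = 7/6, so 13 * B_14 = 13 * 7/6 = 91/6.

91/6


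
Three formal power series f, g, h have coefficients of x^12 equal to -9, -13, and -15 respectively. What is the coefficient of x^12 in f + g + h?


Series addition is componentwise:
-9 + -13 + -15
= -37

-37


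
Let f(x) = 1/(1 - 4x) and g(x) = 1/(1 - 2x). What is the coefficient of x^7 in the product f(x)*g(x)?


The coefficient of x^n in f*g is the Cauchy product: sum_{k=0}^{n} a^k * b^(n-k).
With a=4, b=2, n=7:
sum_{k=0}^{7} 4^k * 2^(7-k)
= 32640

32640


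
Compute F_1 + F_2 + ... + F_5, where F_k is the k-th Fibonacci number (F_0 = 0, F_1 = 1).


Use the identity sum_{k=0}^{N} F_k = F_{N+2} - 1 (which follows from F_{k+2} - F_{k+1} = F_k). Then
sum_{k=1}^{5} F_k = (F_{7} - 1) - (F_{2} - 1) = F_{7} - F_{2}.
Computing: F_{7} = 13, F_{2} = 1, so
Sum = 13 - 1 = 12.

12


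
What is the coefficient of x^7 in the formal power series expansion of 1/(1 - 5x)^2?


The general identity 1/(1 - c x)^r = sum_{k>=0} c^k C(k + r - 1, r - 1) x^k follows by substituting y = c x into 1/(1 - y)^r = sum_{k>=0} C(k + r - 1, r - 1) y^k.
For c = 5, r = 2, k = 7:
5^7 * C(8, 1) = 78125 * 8 = 625000.

625000


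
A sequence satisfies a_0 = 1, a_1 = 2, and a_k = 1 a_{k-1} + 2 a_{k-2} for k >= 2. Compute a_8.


The characteristic equation is t^2 - 1 t - 2 = 0, with roots r_1 = 2 and r_2 = -1 (so c_1 = r_1 + r_2, c_2 = -r_1 r_2 as required).
One can use the closed form a_n = A r_1^n + B r_2^n, but direct iteration is more reliable:
a_0 = 1, a_1 = 2, a_2 = 4, a_3 = 8, a_4 = 16, a_5 = 32, a_6 = 64, a_7 = 128, a_8 = 256.
So a_8 = 256.

256


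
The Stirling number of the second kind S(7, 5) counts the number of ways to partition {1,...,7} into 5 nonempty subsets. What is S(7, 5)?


Using the explicit formula S(n,k) = (1/k!) sum_{j=0}^{k} (-1)^(k-j) C(k,j) j^n:
S(7, 5) = 140
Equivalently, S(n,k) is n! times the coefficient of x^n in the EGF (e^x - 1)^k / k!.

140


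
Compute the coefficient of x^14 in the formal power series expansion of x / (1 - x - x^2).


Let f(x) = sum_{k>=0} a_k x^k. Multiplying f(x) * (1 - x - x^2) = x and matching coefficients gives a_0 = 0, a_1 = 1, and a_k = a_{k-1} + a_{k-2} for k >= 2. These are the Fibonacci numbers F_k.
Iterating from F_0 = 0, F_1 = 1:
F_0=0, F_1=1, F_2=1, F_3=2, F_4=3, F_5=5, F_6=8, F_7=13, F_8=21, F_9=34, ...
F_14 = 377.

377


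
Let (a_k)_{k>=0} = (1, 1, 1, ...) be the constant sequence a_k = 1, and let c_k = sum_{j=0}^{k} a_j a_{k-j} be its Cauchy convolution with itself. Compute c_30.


Since a_j = 1 for all j >= 0, the convolution sum becomes
c_k = sum_{j=0}^{k} 1 * 1 = 1 * (k + 1).
Equivalently, the generating function of (a_k) is 1/(1 - x) and its square is 1/(1 - x)^2 = sum_{k>=0} 1(k + 1) x^k.
For k = 30: 1 * 31 = 31.

31


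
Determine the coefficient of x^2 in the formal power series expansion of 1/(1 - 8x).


The geometric series identity gives 1/(1 - c x) = sum_{k>=0} c^k x^k, so the coefficient of x^k is c^k.
Here c = 8 and k = 2.
Computing: 8^2 = 64

64


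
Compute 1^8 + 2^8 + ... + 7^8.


This power sum has a closed form given by Faulhaber's formula
sum_{k=1}^{m} k^p = (1 / (p + 1)) * sum_{j=0}^{p} C(p + 1, j) B_j m^(p + 1 - j),
but for small m direct computation is fastest:
1 + 256 + 6561 + 65536 + 390625 + 1679616 + 5764801 = 7907396.

7907396


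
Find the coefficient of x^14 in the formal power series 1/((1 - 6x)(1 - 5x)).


By partial fractions or Cauchy convolution:
The coefficient equals sum_{k=0}^{14} 6^k * 5^(14-k).
= 439667406451

439667406451


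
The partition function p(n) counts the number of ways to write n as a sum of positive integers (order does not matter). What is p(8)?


Using the generating function prod_{k>=1} 1/(1-x^k), we compute p(8).
By dynamic programming over parts 1 through 8:
p(8) = 22

22


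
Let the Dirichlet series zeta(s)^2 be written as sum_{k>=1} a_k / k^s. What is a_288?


The Dirichlet convolution of the constant function 1 with itself gives (1 * 1)(k) = sum_{d | k} 1 = d(k), the number of positive divisors of k.
Since zeta(s) = sum_{k>=1} 1/k^s, we have zeta(s)^2 = sum_{k>=1} d(k)/k^s, so a_k = d(k).
For k = 288: the divisors are 1, 2, 3, 4, 6, 8, 9, 12, 16, 18, 24, 32, 36, 48, 72, 96, 144, 288.
Count = 18.

18


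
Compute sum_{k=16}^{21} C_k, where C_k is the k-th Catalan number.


C_16 through C_21: 35357670, 129644790, 477638700, 1767263190, 6564120420, 24466267020
Sum = 35357670 + 129644790 + 477638700 + 1767263190 + 6564120420 + 24466267020
= 33440291790

33440291790


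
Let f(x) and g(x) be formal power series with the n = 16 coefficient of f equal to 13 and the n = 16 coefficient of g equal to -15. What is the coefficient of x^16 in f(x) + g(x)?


Addition of formal power series is termwise.
The coefficient of x^16 in f + g = 13 + -15
= -2

-2


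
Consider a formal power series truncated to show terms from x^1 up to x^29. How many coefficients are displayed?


From x^1 to x^29 inclusive, the count is 29 - 1 + 1 = 29.

29


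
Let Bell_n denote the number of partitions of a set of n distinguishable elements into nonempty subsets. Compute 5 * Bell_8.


Bell_8 can be computed from the Bell triangle or from Dobinski's identity Bell_n = (1/e) * sum_{k>=0} k^n / k!.
Computing Bell_8 = 4140.
Then 5 * 4140 = 20700.

20700


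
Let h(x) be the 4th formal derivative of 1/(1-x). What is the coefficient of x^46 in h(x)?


Differentiating 4 times: d^4/dx^4 [1/(1-x)] = 4!/(1-x)^5.
The expansion 1/(1-x)^5 = sum_{k>=0} C(k+4, 4) x^k, so the coefficient of x^n in 4!/(1-x)^5 is 4! * C(n+4, 4).
For n = 46: 24 * C(50, 4) = 24 * 230300 = 5527200

5527200


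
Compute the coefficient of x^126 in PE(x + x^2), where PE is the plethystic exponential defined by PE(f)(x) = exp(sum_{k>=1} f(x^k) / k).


With f(x) = x + x^2, the exponent is sum_{k>=1} (x^k + x^(2k)) / k = -ln(1 - x) - ln(1 - x^2). Exponentiating:
PE(x + x^2) = 1 / ((1 - x)(1 - x^2)).
This is the generating function for partitions of n into parts of size 1 or 2. The number of 2's can be any j in 0..63, and the rest are 1's, so
[x^126] = floor(126/2) + 1 = 64.

64


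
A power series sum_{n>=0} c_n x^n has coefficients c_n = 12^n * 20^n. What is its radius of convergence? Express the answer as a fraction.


By the root test (Cauchy-Hadamard), the radius is R = 1 / limsup_n |c_n|^(1/n).
Here |c_n|^(1/n) = (12^n * 20^n)^(1/n) = 12 * 20 = 240 for all n.
So R = 1/240 = 1/240.

1/240


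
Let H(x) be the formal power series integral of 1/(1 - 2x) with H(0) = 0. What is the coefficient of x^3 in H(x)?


1/(1 - 2x) = sum_{k>=0} 2^k x^k. Integrating termwise with H(0) = 0:
H(x) = sum_{k>=0} 2^k x^(k+1) / (k+1) = sum_{m>=1} 2^(m-1) x^m / m.
For m = 3: 2^2/3 = 4/3 = 4/3.

4/3


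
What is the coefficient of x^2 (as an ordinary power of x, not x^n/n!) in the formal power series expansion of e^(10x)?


The exponential series is e^y = sum_{k>=0} y^k / k!. Substituting y = 10x gives
e^(10x) = sum_{k>=0} 10^k x^k / k!.
So the coefficient of x^n is a^n/n! with a = 10, n = 2:
10^2 / 2! = 100/2 = 50

50


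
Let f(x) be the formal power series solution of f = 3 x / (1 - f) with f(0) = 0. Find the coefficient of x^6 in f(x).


Apply Lagrange inversion: f = 3 x * phi(f) with phi(t) = 1/(1 - t), so
[x^n] f = 3^n * (1/n) [t^(n-1)] phi(t)^n = 3^n * (1/n) [t^(n-1)] (1 - t)^(-n) = 3^n * (1/n) C(2n - 2, n - 1) = 3^n * C_{n-1}.
For n = 6: C_5 = C(10, 5) / 6 = 252/6 = 42.
With the 3^6 = 729 factor, the coefficient is 729 * 42 = 30618.

30618


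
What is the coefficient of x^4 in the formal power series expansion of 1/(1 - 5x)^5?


The general identity 1/(1 - c x)^r = sum_{k>=0} c^k C(k + r - 1, r - 1) x^k follows by substituting y = c x into 1/(1 - y)^r = sum_{k>=0} C(k + r - 1, r - 1) y^k.
For c = 5, r = 5, k = 4:
5^4 * C(8, 4) = 625 * 70 = 43750.

43750


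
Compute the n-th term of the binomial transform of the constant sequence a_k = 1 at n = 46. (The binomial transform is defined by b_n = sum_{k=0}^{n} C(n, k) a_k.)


With a_k = 1 for all k, b_n = sum_{k=0}^{n} C(n, k) = 2^n by the binomial theorem.
For n = 46: 2^46 = 70368744177664.

70368744177664


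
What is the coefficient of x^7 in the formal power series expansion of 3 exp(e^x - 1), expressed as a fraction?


exp(e^x - 1) is the exponential generating function for the Bell numbers Bell_k: exp(e^x - 1) = sum_{k>=0} Bell_k x^k / k!.
So the coefficient of x^7 in 3 exp(e^x - 1) is 3 Bell_7 / 7!.
Computing: Bell_7 = 877 and 7! = 5040, giving
3 * 877/5040 = 877/1680.

877/1680


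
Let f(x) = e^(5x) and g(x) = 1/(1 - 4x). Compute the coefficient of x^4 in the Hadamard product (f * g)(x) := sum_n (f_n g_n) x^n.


Expanding: f_k = 5^k/k! (from e^(5x)) and g_k = 4^k (from 1/(1 - 4x)). So the Hadamard coefficient (f * g)_k = 5^k 4^k / k! = (20)^k / k!.
For k = 4: 20^4/4! = 160000/24 = 20000/3.

20000/3


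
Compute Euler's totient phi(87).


phi(n) counts integers in [1, n] coprime to n. Using the multiplicative formula phi(n) = n * prod_{p | n} (1 - 1/p):
87 = 3 * 29, so
phi(87) = 87 * (1 - 1/3) * (1 - 1/29) = 56.

56


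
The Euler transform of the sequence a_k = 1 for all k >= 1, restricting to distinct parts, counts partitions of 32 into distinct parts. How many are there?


Partitions of 32 into distinct parts can be computed via generating function.
Product (1+x)(1+x^2)(1+x^3)...
The coefficient of x^32 = 390

390


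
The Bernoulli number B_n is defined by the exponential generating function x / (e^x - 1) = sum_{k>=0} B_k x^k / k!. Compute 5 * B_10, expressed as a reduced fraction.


Bernoulli numbers can also be computed recursively via B_0 = 1 and sum_{j=0}^{m} C(m+1, j) B_j = 0 for m >= 1. Odd-index Bernoulli numbers vanish for k >= 3.
Computing B_10 = 5/66, so 5 * B_10 = 5 * 5/66 = 25/66.

25/66


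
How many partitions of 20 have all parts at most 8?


Using the generating function (1-x)^(-1)(1-x^2)^(-1)...(1-x^8)^(-1),
the coefficient of x^20 counts these restricted partitions.
Result = 434

434


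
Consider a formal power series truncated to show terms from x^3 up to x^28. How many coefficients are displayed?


From x^3 to x^28 inclusive, the count is 28 - 3 + 1 = 26.

26


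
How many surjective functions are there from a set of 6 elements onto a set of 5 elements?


By inclusion-exclusion on which target elements are missed, the number of surjections from an n-set onto a k-set is
surj(n, k) = sum_{j=0}^{k} (-1)^j C(k, j) (k - j)^n.
Equivalently surj(n, k) = k! * S(n, k), where S(n, k) is the Stirling number of the second kind.
For n = 6, k = 5:
S(6, 5) = 15, so
surj = 5! * 15 = 120 * 15 = 1800.

1800


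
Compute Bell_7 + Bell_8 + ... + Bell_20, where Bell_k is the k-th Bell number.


Recall Bell_k counts set partitions of a k-set (with Bell_0 = 1 by convention).
Bell_7 through Bell_20: 877, 4140, 21147, 115975, 678570, 4213597, 27644437, 190899322, 1382958545, 10480142147, 82864869804, 682076806159, 5832742205057, 51724158235372
Sum = 877 + 4140 + 21147 + 115975 + 678570 + 4213597 + 27644437 + 190899322 + 1382958545 + 10480142147 + 82864869804 + 682076806159 + 5832742205057 + 51724158235372 = 58333928795149.

58333928795149


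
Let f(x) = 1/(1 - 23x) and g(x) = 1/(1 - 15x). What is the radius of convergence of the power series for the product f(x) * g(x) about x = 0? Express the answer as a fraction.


The radius of 1/(1 - 23x) is 1/23 (nearest singularity at x = 1/23), and the radius of 1/(1 - 15x) is 1/15.
The product f(x)*g(x) = 1/((1 - 23x)(1 - 15x)) has singularities at both 1/23 and 1/15, so its radius of convergence is the distance to the nearest one:
min(1/23, 1/15) = 1/23.

1/23


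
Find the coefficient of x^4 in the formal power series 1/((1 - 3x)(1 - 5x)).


By partial fractions or Cauchy convolution:
The coefficient equals sum_{k=0}^{4} 3^k * 5^(4-k).
= 1441

1441


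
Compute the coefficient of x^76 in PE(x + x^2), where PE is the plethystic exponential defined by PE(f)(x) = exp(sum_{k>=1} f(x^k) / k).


With f(x) = x + x^2, the exponent is sum_{k>=1} (x^k + x^(2k)) / k = -ln(1 - x) - ln(1 - x^2). Exponentiating:
PE(x + x^2) = 1 / ((1 - x)(1 - x^2)).
This is the generating function for partitions of n into parts of size 1 or 2. The number of 2's can be any j in 0..38, and the rest are 1's, so
[x^76] = floor(76/2) + 1 = 39.

39


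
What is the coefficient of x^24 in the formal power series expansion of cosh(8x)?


The Maclaurin series is cosh(t) = sum_{m>=0} t^(2m) / (2m)!, so substituting t = 8x, only even powers of x are nonzero, with coefficient of x^(2m) equal to 8^(2m) / (2m)!.
For x^24 the coefficient is 8^24/24! = 4722366482869645213696/620448401733239439360000 = 1125899906842624/147926426347074375.

1125899906842624/147926426347074375


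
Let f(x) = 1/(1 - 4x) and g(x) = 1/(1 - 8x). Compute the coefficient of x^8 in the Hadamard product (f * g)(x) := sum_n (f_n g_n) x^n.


f has coefficients f_k = 4^k and g has coefficients g_k = 8^k, so the Hadamard product has coefficient (f*g)_k = 4^k * 8^k = 32^k.
For k = 8: 32^8 = 1099511627776.

1099511627776


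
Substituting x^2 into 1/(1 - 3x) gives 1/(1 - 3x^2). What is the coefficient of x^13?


Since 1/(1 - 3x^2) only has even powers of x,
the coefficient of x^13 (odd) is 0.

0


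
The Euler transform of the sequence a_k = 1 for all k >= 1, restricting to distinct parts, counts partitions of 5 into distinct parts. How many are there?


Partitions of 5 into distinct parts can be computed via generating function.
Product (1+x)(1+x^2)(1+x^3)...
The coefficient of x^5 = 3

3


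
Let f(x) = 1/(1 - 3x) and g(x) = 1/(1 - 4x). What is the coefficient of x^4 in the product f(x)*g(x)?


The coefficient of x^n in f*g is the Cauchy product: sum_{k=0}^{n} a^k * b^(n-k).
With a=3, b=4, n=4:
sum_{k=0}^{4} 3^k * 4^(4-k)
= 781

781


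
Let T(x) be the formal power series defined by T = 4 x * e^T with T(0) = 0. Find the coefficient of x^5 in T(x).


Apply the Lagrange inversion formula: if T = 4 x * phi(T) with phi(t) = e^t, then
[x^n] T = 4^n * (1/n) [t^(n-1)] phi(t)^n = 4^n * (1/n) [t^(n-1)] e^(n t) = 4^n * (1/n) * n^(n-1) / (n-1)! = 4^n * n^(n-1) / n!.
When c = 1 this is the Cayley count of rooted labeled trees on n vertices, divided by n!.
For n = 5: 4^5 * 5^4 / 5! = 1024 * 625/120 = 16000/3.

16000/3


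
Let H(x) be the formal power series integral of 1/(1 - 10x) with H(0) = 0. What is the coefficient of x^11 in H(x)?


1/(1 - 10x) = sum_{k>=0} 10^k x^k. Integrating termwise with H(0) = 0:
H(x) = sum_{k>=0} 10^k x^(k+1) / (k+1) = sum_{m>=1} 10^(m-1) x^m / m.
For m = 11: 10^10/11 = 10000000000/11 = 10000000000/11.

10000000000/11


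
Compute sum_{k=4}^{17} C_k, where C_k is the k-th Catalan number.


C_4 through C_17: 14, 42, 132, 429, 1430, 4862, 16796, 58786, 208012, 742900, 2674440, 9694845, 35357670, 129644790
Sum = 14 + 42 + 132 + 429 + 1430 + 4862 + 16796 + 58786 + 208012 + 742900 + 2674440 + 9694845 + 35357670 + 129644790
= 178405148

178405148


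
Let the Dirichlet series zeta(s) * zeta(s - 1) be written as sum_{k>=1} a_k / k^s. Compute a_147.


Convolution gives a_k = sum_{d | k} d * 1 = sum_{d | k} d = sigma(k), the sum of positive divisors of k.
For k = 147, the divisors are 1, 3, 7, 21, 49, 147, so
sigma(147) = 1 + 3 + 7 + 21 + 49 + 147 = 228.

228


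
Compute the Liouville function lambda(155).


The Liouville function is lambda(k) = (-1)^Omega(k), where Omega(k) counts the prime factors of k with multiplicity.
Factoring: 155 = 5 * 31, so Omega(155) = 2.
lambda(155) = (-1)^2 = 1.

1


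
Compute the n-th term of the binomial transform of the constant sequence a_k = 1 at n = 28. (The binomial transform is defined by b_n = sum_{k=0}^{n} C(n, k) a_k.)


With a_k = 1 for all k, b_n = sum_{k=0}^{n} C(n, k) = 2^n by the binomial theorem.
For n = 28: 2^28 = 268435456.

268435456


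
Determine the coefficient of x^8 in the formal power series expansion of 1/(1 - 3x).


The geometric series identity gives 1/(1 - c x) = sum_{k>=0} c^k x^k, so the coefficient of x^k is c^k.
Here c = 3 and k = 8.
Computing: 3^8 = 6561

6561


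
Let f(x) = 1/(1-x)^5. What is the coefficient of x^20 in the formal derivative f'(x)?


Differentiate: d/dx [ 1/(1-x)^r ] = r / (1-x)^(r+1).
Here r = 5, so f'(x) = 5 / (1-x)^6.
The expansion of 1/(1-x)^(r+1) has coefficient of x^n equal to C(n+r, r).
So the coefficient of x^20 in f'(x) is
5 * C(25, 5) = 5 * 53130 = 265650

265650


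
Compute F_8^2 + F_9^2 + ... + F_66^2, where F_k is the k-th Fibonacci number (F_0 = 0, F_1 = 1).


There is a standard identity sum_{k=0}^{N} F_k^2 = F_N * F_{N+1} (proved inductively from the telescoping relation F_k^2 = F_k F_{k+1} - F_{k-1} F_k). Then
sum_{k=8}^{66} F_k^2 = F_66 F_67 - F_7 F_8.
Computing: F_66 = 27777890035288, F_67 = 44945570212853, F_7 = 13, F_8 = 21.
Sum = 27777890035288 * 44945570212853 - 13 * 21 = 1248493106945946501841156391.

1248493106945946501841156391


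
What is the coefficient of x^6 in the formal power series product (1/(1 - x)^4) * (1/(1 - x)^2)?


Combine the factors: (1/(1 - x)^4) * (1/(1 - x)^2) = 1/(1 - x)^6.
Then use 1/(1 - x)^r = sum_{k>=0} C(k + r - 1, r - 1) x^k with r = 6 and k = 6:
C(11, 5) = 462.

462


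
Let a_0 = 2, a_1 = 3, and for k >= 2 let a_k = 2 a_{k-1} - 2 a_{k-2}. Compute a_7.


Iterating the recurrence forward:
a_0 = 2
a_1 = 3
a_2 = 2*3 - 2*2 = 2
a_3 = 2*2 - 2*3 = -2
a_4 = 2*-2 - 2*2 = -8
a_5 = 2*-8 - 2*-2 = -12
a_6 = 2*-12 - 2*-8 = -8
a_7 = 2*-8 - 2*-12 = 8
So a_7 = 8.

8


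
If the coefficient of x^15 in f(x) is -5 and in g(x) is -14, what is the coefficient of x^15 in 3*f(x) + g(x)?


Scalar multiplication scales coefficients: 3 * -5 = -15.
Then add the g coefficient: -15 + -14
= -29

-29


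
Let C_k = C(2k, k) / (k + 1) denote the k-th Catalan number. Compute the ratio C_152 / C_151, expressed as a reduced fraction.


Using C_k = (2k)! / (k! (k+1)!), the ratio C_{k+1}/C_k simplifies to
C_{k+1}/C_k = [(2k+2)! / ((k+1)! (k+2)!)] * [k! (k+1)! / (2k)!]
 = (2k+2)(2k+1) / ((k+1)(k+2)) = 2(2k+1) / (k+2).
For k = 151: 2(2*151 + 1) / (151 + 2) = 606/153 = 202/51.

202/51


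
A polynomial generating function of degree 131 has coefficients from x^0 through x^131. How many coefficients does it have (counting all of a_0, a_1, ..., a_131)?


A polynomial of degree 131 takes the form a_0 + a_1 x + ... + a_131 x^131.
The number of coefficients is 131 + 1 = 132.

132


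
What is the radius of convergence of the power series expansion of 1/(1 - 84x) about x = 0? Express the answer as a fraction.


Expanding 1/(1 - 84x) = sum_{k>=0} 84^k x^k, the series converges when |84x| < 1, i.e., |x| < 1/84.
So the radius of convergence is 1/84 = 1/84.

1/84


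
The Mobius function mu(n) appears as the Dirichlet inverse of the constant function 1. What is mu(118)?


118 = 2 * 59 (all distinct primes).
mu(118) = (-1)^2 = 1

1


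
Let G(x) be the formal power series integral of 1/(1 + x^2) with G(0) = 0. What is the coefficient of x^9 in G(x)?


1/(1 + x^2) = sum_{j>=0} (-1)^j x^(2j). Integrating termwise with G(0) = 0:
G(x) = sum_{j>=0} (-1)^j x^(2j+1) / (2j+1) = arctan(x).
Only odd powers are nonzero. For x^9 write 9 = 2*4 + 1, giving
(-1)^4 / 9 = 1/9 = 1/9.

1/9


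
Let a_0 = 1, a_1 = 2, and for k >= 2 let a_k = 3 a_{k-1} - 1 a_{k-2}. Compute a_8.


Iterating the recurrence forward:
a_0 = 1
a_1 = 2
a_2 = 3*2 - 1*1 = 5
a_3 = 3*5 - 1*2 = 13
a_4 = 3*13 - 1*5 = 34
a_5 = 3*34 - 1*13 = 89
a_6 = 3*89 - 1*34 = 233
a_7 = 3*233 - 1*89 = 610
a_8 = 3*610 - 1*233 = 1597
So a_8 = 1597.

1597


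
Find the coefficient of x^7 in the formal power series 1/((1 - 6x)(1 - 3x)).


By partial fractions or Cauchy convolution:
The coefficient equals sum_{k=0}^{7} 6^k * 3^(7-k).
= 557685

557685


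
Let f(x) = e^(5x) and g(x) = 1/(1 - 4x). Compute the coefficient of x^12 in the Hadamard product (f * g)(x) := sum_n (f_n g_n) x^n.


Expanding: f_k = 5^k/k! (from e^(5x)) and g_k = 4^k (from 1/(1 - 4x)). So the Hadamard coefficient (f * g)_k = 5^k 4^k / k! = (20)^k / k!.
For k = 12: 20^12/12! = 4096000000000000/479001600 = 160000000000/18711.

160000000000/18711


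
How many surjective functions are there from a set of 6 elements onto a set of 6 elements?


By inclusion-exclusion on which target elements are missed, the number of surjections from an n-set onto a k-set is
surj(n, k) = sum_{j=0}^{k} (-1)^j C(k, j) (k - j)^n.
Equivalently surj(n, k) = k! * S(n, k), where S(n, k) is the Stirling number of the second kind.
For n = 6, k = 6:
S(6, 6) = 1, so
surj = 6! * 1 = 720 * 1 = 720.

720
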